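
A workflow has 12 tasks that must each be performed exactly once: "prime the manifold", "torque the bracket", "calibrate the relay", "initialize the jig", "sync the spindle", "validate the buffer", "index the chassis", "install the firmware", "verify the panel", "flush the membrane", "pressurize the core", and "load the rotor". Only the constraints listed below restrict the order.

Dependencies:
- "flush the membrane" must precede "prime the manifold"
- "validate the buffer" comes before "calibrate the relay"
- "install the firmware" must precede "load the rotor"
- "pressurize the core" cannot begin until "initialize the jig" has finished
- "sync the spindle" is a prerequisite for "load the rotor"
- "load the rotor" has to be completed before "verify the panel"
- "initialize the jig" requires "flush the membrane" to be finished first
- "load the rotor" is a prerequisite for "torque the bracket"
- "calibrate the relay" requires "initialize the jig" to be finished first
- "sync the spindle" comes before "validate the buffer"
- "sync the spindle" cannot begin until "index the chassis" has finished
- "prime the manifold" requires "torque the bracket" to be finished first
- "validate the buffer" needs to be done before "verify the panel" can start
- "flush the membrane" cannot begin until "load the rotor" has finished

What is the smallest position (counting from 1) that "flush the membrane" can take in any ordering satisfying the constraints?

The tasks that are forced before "flush the membrane", directly or transitively, are "sync the spindle", "index the chassis", "install the firmware", "load the rotor". That's 4 tasks.
So at minimum 4 tasks come before "flush the membrane", putting "flush the membrane" no earlier than position 5. That position is achievable by scheduling exactly those predecessors first.

5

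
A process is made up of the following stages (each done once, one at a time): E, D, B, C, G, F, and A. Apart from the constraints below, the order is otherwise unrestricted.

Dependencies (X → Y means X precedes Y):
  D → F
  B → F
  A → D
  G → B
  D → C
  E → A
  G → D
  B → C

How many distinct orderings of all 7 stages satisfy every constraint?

The stages with no prerequisites are E, G; any of them can be placed first.
Counting all ways to extend the partial order to a total order gives 18.

18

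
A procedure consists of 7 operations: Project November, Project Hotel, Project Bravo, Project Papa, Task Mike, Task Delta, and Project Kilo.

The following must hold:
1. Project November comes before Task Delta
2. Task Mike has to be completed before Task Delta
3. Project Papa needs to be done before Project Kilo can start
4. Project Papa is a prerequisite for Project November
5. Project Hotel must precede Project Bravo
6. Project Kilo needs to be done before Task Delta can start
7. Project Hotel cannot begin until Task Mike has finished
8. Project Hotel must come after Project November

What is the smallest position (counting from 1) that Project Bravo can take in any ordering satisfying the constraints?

Every operation that must precede Project Bravo has to come before it. Tracing all chains that end at Project Bravo, those operations are: Project November, Project Hotel, Project Papa, Task Mike — 4 in total.
With 4 mandatory predecessors, the earliest Project Bravo can sit is position 4+1 = 5, and placing just those 4 first achieves it.

5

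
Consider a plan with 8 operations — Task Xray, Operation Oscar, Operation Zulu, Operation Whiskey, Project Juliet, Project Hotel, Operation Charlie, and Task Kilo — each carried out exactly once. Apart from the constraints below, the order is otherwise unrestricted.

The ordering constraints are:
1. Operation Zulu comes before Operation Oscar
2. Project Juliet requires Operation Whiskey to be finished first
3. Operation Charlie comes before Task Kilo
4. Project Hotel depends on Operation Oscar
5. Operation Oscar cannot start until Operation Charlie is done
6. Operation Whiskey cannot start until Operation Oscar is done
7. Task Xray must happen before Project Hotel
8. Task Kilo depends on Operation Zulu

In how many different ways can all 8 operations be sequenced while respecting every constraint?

The operations with no prerequisites are Task Xray, Operation Zulu, Operation Charlie; any of them can be placed first.
Counting all ways to extend the partial order to a total order gives 168.

168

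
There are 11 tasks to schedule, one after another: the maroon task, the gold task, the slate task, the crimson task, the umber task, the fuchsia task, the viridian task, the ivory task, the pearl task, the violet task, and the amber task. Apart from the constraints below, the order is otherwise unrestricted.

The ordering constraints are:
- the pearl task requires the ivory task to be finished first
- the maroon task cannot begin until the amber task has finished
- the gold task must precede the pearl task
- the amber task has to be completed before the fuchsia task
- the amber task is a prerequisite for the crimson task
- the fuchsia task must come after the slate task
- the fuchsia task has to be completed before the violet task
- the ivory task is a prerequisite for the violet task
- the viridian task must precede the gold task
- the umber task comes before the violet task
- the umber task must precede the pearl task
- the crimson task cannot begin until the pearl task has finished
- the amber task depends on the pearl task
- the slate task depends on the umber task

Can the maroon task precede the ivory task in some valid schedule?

There is a dependency chain the ivory task → the pearl task → the amber task → the maroon task, so the maroon task always comes after the ivory task.
So no valid ordering can have the maroon task before the ivory task.

No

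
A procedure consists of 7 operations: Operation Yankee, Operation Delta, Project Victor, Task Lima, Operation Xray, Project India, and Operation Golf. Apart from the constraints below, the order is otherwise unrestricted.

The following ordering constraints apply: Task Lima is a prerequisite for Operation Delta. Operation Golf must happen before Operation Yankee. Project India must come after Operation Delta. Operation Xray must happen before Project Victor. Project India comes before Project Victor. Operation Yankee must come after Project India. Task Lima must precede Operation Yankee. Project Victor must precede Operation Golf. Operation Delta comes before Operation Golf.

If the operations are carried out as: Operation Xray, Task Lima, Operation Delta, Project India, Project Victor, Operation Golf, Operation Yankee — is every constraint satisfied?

Yes

Checking each listed constraint against this order: for instance, Task Lima is in position 2 and Operation Yankee in position 7, so that constraint holds — and the remaining constraints check out the same way.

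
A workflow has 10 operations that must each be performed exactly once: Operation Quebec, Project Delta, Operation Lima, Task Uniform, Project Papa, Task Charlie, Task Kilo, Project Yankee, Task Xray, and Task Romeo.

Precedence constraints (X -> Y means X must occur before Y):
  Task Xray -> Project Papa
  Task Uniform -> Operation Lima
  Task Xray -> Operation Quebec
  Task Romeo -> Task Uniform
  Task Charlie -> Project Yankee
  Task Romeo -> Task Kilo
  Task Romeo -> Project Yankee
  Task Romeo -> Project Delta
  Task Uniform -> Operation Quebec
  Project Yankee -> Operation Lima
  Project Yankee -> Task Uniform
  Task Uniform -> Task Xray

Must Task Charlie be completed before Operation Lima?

Yes

Chaining the stated constraints: Task Charlie → Project Yankee → Operation Lima.
That forces Task Charlie before Operation Lima in every valid schedule.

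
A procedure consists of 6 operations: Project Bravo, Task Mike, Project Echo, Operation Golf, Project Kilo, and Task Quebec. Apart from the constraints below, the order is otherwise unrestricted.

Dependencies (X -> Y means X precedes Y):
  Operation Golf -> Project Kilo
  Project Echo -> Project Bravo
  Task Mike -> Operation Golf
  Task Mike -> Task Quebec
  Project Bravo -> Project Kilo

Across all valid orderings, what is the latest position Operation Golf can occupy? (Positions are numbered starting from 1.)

5

Following the constraints forward from Operation Golf, its only required successor is Project Kilo.
With 1 mandatory successor out of 6 operations total, the latest slot for Operation Golf is 6−1 = 5, and it's reachable by doing all non-successors before Operation Golf.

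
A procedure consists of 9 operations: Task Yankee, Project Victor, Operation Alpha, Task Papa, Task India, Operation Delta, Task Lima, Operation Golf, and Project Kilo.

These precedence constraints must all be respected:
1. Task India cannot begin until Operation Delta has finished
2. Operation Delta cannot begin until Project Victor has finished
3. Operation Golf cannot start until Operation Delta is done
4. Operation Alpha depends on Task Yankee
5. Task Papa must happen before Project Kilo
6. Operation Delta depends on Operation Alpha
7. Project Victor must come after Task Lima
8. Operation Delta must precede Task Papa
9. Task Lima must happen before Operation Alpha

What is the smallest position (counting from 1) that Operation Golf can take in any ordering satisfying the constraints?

The operations that are forced before Operation Golf, directly or transitively, are Task Yankee, Project Victor, Operation Alpha, Operation Delta, Task Lima. That's 5 operations.
So at minimum 5 operations come before Operation Golf, putting Operation Golf no earlier than position 6. That position is achievable by scheduling exactly those predecessors first.

6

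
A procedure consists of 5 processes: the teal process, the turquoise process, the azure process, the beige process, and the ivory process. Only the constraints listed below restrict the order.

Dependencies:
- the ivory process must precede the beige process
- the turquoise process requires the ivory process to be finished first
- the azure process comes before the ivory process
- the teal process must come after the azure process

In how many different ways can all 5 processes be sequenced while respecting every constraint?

The azure process is the only process with nothing required before it, so every ordering starts there.
Systematically extending each partial ordering one process at a time and counting, there are 8 complete orderings.

8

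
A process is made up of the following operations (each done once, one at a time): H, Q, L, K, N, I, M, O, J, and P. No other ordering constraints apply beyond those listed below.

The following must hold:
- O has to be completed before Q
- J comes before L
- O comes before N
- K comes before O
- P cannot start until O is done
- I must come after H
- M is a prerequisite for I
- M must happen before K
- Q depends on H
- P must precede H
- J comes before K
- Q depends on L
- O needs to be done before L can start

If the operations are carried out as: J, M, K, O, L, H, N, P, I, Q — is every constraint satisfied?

No

The sequence places H ahead of P.
That contradicts the constraint that P must precede H.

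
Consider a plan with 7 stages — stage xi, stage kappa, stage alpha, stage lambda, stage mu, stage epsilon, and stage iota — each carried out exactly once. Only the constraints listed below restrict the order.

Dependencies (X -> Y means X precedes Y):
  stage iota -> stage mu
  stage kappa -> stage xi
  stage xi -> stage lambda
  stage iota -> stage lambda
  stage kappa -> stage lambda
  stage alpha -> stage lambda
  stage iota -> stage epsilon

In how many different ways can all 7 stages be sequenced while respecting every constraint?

204

3 stages have no prerequisites (stage kappa, stage alpha, stage iota), so any of them could come first.
Systematically extending each partial ordering one stage at a time and counting, there are 204 complete orderings.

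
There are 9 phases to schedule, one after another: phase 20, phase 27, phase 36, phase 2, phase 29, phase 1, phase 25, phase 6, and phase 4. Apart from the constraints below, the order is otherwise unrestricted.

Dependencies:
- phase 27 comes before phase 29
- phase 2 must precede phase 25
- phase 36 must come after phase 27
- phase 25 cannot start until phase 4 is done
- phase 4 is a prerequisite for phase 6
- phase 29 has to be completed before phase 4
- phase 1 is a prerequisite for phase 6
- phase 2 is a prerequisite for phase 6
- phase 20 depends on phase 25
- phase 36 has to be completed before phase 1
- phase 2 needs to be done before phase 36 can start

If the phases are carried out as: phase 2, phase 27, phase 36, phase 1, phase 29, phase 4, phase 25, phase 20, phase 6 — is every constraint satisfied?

Checking each listed constraint against this order: for instance, phase 2 is in position 1 and phase 6 in position 9, so that constraint holds — and the remaining constraints check out the same way.

Yes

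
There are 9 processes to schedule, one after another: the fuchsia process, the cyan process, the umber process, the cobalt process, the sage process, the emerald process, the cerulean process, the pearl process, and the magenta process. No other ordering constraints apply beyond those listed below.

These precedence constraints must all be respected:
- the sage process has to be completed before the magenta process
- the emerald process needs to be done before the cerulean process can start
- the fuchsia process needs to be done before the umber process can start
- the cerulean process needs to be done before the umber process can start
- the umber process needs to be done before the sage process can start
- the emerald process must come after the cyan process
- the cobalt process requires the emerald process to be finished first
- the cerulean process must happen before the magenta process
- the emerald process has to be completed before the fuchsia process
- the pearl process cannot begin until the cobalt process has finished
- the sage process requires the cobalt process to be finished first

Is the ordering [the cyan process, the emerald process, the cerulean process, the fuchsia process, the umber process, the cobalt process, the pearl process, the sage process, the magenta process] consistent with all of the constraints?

Yes

Every stated constraint is respected: the cerulean process sits at position 3, ahead of the magenta process at position 9, and each of the other listed pairs likewise has the predecessor earlier in the sequence.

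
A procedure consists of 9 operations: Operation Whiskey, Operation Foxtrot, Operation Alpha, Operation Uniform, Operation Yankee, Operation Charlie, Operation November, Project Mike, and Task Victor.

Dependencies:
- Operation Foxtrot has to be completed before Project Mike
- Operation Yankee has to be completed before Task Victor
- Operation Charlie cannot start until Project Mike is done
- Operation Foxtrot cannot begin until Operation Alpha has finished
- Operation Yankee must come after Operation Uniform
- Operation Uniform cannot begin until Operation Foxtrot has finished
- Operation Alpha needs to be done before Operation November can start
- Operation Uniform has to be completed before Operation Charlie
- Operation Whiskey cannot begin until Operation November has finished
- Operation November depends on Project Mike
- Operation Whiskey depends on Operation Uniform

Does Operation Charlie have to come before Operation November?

No chain of constraints connects Operation Charlie to Operation November in either direction.
There exist valid orderings with Operation November before Operation Charlie, so Operation Charlie is not required to come first.

No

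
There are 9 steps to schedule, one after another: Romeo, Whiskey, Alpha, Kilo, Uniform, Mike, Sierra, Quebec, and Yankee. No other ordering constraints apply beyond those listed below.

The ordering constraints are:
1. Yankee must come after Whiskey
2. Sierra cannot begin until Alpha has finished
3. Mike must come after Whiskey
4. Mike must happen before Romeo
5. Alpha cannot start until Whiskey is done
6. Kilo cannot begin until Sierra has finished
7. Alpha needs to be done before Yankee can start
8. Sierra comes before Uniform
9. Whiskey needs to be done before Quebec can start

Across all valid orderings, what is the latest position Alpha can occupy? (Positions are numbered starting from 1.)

Every step that must follow Alpha has to come after it. Tracing all chains starting from Alpha, those steps are: Kilo, Uniform, Sierra, Yankee — 4 in total.
With 4 mandatory successors out of 9 steps total, the latest slot for Alpha is 9−4 = 5, and it's reachable by doing all non-successors before Alpha.

5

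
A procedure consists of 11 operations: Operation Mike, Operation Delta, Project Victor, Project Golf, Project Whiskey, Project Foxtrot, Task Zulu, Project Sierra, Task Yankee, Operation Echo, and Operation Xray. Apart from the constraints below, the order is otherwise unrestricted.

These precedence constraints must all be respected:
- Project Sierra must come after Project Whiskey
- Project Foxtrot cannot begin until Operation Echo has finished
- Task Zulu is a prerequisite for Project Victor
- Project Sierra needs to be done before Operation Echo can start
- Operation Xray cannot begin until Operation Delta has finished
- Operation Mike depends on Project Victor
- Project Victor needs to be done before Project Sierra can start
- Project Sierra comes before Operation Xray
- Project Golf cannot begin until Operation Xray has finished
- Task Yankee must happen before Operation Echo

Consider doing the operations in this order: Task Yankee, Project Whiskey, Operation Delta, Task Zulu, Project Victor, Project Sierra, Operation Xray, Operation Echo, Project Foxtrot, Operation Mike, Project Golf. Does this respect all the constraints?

Yes

Going through the constraints one by one, each required predecessor appears earlier in the sequence than its dependent — e.g. Task Yankee (position 1) is before Operation Echo (position 8), as required.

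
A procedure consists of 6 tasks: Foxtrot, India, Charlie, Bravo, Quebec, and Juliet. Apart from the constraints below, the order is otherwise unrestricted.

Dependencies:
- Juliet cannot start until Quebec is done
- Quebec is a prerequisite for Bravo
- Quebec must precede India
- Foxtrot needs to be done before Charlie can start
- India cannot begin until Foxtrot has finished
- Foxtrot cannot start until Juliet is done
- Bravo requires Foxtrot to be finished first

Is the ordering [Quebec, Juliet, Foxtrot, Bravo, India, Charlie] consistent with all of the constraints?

Every stated constraint is respected: Quebec sits at position 1, ahead of India at position 5, and each of the other listed pairs likewise has the predecessor earlier in the sequence.

Yes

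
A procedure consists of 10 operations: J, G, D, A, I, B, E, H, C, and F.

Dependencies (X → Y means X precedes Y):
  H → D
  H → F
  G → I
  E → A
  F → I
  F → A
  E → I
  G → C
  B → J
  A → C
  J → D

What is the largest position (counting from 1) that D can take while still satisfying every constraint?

No constraint forces any operation after D, so it can be placed last, in position 10.

10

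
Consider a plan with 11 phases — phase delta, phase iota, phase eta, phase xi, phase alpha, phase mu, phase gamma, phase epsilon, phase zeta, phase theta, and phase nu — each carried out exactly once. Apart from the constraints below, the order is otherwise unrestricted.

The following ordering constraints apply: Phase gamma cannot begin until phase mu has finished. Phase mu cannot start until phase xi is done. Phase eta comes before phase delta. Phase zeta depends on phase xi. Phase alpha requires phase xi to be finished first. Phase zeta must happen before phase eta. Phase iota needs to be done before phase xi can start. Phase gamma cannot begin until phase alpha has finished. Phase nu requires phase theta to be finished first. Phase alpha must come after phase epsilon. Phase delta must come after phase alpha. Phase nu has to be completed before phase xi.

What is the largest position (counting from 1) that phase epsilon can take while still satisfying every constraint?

8

Every phase that must follow phase epsilon has to come after it. Tracing all chains starting from phase epsilon, those phases are: phase delta, phase alpha, phase gamma — 3 in total.
With 3 mandatory successors out of 11 phases total, the latest slot for phase epsilon is 11−3 = 8, and it's reachable by doing all non-successors before phase epsilon.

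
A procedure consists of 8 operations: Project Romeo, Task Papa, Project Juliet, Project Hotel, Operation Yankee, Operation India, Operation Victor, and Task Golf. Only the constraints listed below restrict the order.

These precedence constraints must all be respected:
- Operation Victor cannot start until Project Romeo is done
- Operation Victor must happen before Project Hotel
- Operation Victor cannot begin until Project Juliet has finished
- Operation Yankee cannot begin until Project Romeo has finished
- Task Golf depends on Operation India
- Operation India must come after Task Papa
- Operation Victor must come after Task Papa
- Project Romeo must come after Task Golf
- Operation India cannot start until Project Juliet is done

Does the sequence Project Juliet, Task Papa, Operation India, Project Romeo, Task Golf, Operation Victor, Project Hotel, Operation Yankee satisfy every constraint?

No

In the proposed order, Project Romeo appears before Task Golf.
Since Task Golf is required before Project Romeo, the ordering is invalid.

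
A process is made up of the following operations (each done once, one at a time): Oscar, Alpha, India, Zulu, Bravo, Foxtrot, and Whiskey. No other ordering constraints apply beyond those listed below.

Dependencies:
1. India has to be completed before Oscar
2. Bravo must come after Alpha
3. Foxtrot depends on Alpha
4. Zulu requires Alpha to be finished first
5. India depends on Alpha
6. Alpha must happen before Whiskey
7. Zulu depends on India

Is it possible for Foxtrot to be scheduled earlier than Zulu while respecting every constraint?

Yes

Nothing in the constraints forces Zulu before Foxtrot — there is no chain from Zulu to Foxtrot.
So a valid ordering placing Foxtrot earlier than Zulu exists.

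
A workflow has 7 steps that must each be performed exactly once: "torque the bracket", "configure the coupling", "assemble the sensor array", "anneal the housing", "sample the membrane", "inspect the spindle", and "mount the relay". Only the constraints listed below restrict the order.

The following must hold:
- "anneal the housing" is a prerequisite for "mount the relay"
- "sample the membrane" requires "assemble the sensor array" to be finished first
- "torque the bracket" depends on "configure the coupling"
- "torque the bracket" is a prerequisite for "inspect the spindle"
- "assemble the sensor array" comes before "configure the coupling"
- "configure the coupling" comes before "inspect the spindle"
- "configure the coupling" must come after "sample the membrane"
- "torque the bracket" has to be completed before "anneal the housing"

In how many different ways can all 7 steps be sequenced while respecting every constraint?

3

Only "assemble the sensor array" has no prerequisites, so it must go first.
Enumerating by repeatedly choosing an available step (one whose prerequisites are all placed) gives 3 distinct complete orderings.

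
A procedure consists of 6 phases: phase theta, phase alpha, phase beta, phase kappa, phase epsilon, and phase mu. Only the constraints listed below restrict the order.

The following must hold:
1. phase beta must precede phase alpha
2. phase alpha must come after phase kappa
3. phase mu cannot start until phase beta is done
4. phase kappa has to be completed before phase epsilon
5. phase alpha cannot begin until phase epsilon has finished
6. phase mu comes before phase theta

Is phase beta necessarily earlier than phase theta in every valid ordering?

Following the dependencies: phase beta → phase mu → phase theta.
So phase beta must precede phase theta in any valid ordering.

Yes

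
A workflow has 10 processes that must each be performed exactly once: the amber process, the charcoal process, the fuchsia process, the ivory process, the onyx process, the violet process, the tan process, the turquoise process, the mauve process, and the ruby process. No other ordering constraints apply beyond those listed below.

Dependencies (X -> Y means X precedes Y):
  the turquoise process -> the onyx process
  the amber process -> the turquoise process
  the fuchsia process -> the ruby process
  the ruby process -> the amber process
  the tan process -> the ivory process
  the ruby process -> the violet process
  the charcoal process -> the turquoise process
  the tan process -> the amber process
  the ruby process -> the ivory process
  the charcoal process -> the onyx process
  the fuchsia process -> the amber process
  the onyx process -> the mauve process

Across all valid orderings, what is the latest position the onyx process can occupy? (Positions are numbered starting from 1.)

Following the constraints forward from the onyx process, its only required successor is the mauve process.
With 1 mandatory successor out of 10 processes total, the latest slot for the onyx process is 10−1 = 9, and it's reachable by doing all non-successors before the onyx process.

9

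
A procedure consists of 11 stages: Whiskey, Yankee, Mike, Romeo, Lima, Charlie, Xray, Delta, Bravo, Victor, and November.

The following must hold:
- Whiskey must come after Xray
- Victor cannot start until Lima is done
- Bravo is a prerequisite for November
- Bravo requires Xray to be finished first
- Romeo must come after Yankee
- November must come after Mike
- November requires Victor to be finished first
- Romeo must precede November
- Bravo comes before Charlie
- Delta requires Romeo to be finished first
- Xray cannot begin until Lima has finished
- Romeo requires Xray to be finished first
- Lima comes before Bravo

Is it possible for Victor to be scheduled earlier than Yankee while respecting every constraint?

Yes

Nothing in the constraints forces Yankee before Victor — there is no chain from Yankee to Victor.
So a valid ordering placing Victor earlier than Yankee exists.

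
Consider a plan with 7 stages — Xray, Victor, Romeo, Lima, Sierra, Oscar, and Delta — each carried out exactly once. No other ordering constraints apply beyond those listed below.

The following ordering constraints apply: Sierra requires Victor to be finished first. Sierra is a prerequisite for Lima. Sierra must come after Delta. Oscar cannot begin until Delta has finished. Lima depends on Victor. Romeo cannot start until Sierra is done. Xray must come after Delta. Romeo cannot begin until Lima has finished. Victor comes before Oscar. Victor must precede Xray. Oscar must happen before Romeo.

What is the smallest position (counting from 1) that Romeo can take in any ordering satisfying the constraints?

6

The stages that are forced before Romeo, directly or transitively, are Victor, Lima, Sierra, Oscar, Delta. That's 5 stages.
With 5 mandatory predecessors, the earliest Romeo can sit is position 5+1 = 6, and placing just those 5 first achieves it.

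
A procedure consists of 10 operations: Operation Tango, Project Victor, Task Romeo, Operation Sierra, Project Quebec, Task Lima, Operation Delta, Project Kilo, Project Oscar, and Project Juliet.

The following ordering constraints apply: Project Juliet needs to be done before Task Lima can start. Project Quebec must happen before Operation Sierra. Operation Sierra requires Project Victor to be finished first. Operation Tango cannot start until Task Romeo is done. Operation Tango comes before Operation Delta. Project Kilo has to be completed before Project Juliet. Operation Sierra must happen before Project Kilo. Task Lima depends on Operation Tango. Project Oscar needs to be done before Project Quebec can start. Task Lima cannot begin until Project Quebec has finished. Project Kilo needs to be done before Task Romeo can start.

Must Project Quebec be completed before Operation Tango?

Tracing the constraints gives a chain: Project Quebec → Operation Sierra → Project Kilo → Task Romeo → Operation Tango.
That forces Project Quebec before Operation Tango in every valid schedule.

Yes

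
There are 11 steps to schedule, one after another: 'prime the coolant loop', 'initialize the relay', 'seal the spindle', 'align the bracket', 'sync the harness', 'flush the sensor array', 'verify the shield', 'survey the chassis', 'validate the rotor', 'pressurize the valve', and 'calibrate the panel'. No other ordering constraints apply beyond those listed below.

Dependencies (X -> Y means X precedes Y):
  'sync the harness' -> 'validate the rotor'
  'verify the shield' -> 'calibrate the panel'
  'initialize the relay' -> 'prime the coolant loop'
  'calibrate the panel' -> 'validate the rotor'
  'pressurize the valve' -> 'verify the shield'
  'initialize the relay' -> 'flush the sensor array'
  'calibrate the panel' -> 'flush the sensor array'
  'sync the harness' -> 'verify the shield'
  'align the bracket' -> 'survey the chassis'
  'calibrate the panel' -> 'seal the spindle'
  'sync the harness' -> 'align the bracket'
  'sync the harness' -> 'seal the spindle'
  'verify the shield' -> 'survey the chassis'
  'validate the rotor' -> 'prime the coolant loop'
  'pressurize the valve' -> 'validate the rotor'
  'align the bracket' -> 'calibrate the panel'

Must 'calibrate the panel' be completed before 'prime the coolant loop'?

Yes

Tracing the constraints gives a chain: 'calibrate the panel' → 'validate the rotor' → 'prime the coolant loop'.
Hence 'calibrate the panel' necessarily comes before 'prime the coolant loop'.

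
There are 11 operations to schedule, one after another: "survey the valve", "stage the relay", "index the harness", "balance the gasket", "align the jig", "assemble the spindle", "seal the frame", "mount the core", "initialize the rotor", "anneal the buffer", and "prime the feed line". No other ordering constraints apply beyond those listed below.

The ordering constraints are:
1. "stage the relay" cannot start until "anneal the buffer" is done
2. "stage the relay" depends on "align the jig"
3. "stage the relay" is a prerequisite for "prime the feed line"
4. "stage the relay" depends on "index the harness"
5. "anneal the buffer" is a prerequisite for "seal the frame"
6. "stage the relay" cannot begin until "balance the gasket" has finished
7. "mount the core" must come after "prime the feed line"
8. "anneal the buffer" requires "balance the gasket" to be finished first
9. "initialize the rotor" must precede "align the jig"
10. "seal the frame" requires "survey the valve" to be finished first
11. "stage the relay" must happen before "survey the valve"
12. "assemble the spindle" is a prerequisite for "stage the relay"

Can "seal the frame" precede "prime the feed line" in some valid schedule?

Nothing in the constraints forces "prime the feed line" before "seal the frame" — there is no chain from "prime the feed line" to "seal the frame".
That means at least one valid schedule has "seal the frame" before "prime the feed line".

Yes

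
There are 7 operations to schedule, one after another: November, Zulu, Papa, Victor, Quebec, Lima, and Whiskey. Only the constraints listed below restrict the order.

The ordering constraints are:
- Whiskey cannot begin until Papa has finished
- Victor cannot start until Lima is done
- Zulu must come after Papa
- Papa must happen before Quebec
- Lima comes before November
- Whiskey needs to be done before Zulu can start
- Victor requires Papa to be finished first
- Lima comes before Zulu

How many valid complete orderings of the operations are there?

180

2 operations have no prerequisites (Papa, Lima), so any of them could come first.
Counting all ways to extend the partial order to a total order gives 180.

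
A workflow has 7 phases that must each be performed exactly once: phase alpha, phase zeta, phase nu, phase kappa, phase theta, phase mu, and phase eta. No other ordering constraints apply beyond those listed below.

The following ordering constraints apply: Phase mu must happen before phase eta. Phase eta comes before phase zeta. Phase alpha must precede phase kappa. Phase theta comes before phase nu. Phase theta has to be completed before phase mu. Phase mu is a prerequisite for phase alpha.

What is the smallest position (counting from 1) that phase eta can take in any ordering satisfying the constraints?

The phases that are forced before phase eta, directly or transitively, are phase theta, phase mu. That's 2 phases.
With 2 mandatory predecessors, the earliest phase eta can sit is position 2+1 = 3, and placing just those 2 first achieves it.

3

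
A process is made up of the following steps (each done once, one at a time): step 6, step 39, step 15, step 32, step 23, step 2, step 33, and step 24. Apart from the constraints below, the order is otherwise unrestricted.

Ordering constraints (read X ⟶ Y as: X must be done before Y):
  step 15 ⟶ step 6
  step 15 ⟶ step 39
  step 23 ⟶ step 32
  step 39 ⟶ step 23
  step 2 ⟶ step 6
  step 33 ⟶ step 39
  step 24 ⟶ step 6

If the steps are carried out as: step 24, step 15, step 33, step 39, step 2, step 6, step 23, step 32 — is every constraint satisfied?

Going through the constraints one by one, each required predecessor appears earlier in the sequence than its dependent — e.g. step 24 (position 1) is before step 6 (position 6), as required.

Yes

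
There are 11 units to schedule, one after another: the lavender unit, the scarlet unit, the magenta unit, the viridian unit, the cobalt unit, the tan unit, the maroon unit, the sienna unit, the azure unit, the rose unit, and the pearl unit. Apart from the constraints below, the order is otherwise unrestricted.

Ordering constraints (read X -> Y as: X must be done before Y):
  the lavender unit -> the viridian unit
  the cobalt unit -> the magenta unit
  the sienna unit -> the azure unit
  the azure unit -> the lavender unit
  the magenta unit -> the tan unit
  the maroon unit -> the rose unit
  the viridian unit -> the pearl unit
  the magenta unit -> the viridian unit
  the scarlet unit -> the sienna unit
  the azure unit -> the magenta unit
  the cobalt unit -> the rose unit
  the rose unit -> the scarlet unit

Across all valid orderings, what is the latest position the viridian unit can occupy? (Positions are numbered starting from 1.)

The only unit forced after the viridian unit (directly or by a chain) is the pearl unit.
So at least 1 unit follows the viridian unit, putting the viridian unit no later than position 10. That position is achievable by scheduling everything else first.

10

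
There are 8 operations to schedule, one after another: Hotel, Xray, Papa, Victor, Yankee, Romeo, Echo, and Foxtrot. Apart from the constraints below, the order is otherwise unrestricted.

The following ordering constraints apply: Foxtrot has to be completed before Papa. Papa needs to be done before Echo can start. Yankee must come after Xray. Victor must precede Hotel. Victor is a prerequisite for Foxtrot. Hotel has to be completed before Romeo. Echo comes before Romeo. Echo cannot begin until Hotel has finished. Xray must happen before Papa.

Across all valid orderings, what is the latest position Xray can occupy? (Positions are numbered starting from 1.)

4

Following every chain forward from Xray, the operations that must come later are Papa, Yankee, Romeo, Echo — 4 of them.
So at least 4 operations follow Xray, putting Xray no later than position 4. That position is achievable by scheduling everything else first.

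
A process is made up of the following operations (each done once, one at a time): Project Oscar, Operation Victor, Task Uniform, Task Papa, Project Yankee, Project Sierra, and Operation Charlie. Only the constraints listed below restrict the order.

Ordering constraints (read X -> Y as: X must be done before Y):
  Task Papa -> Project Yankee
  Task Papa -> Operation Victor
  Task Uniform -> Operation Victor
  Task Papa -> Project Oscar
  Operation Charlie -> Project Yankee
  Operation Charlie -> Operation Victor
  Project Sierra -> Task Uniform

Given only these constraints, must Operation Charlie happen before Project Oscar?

No

No chain of constraints connects Operation Charlie to Project Oscar in either direction.
A valid ordering placing Project Oscar before Operation Charlie exists, so the answer is no.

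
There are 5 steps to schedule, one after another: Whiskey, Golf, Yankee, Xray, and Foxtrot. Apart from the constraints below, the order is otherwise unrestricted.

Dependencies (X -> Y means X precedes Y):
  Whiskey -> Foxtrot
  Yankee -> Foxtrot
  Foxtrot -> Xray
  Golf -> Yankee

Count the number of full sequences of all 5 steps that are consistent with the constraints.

The steps with no prerequisites are Whiskey, Golf; any of them can be placed first.
Enumerating by repeatedly choosing an available step (one whose prerequisites are all placed) gives 3 distinct complete orderings.

3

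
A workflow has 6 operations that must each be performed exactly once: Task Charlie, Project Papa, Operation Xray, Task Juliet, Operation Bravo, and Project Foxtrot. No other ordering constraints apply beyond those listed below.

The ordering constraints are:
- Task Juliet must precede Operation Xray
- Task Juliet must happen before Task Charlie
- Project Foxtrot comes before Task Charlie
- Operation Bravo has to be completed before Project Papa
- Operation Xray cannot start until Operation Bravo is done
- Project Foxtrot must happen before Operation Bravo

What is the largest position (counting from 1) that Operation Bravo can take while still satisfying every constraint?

4

Following every chain forward from Operation Bravo, the operations that must come later are Project Papa, Operation Xray — 2 of them.
With 2 mandatory successors out of 6 operations total, the latest slot for Operation Bravo is 6−2 = 4, and it's reachable by doing all non-successors before Operation Bravo.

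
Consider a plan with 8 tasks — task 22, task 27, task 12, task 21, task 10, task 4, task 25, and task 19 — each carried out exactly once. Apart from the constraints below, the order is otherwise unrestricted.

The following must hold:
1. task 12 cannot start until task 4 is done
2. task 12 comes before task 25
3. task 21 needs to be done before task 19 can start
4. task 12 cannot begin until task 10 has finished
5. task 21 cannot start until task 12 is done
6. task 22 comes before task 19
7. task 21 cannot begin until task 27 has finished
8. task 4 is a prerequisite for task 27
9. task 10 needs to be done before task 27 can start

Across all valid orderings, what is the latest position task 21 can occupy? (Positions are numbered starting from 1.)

The only task forced after task 21 (directly or by a chain) is task 19.
With 1 mandatory successor out of 8 tasks total, the latest slot for task 21 is 8−1 = 7, and it's reachable by doing all non-successors before task 21.

7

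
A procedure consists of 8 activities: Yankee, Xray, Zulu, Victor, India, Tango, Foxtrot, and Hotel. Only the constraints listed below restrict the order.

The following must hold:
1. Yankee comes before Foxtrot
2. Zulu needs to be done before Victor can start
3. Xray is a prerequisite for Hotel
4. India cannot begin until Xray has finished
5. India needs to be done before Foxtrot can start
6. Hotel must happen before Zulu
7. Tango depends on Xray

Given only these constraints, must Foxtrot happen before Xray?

No

In fact the dependencies run the other way: Xray → India → Foxtrot.
So Foxtrot never precedes Xray.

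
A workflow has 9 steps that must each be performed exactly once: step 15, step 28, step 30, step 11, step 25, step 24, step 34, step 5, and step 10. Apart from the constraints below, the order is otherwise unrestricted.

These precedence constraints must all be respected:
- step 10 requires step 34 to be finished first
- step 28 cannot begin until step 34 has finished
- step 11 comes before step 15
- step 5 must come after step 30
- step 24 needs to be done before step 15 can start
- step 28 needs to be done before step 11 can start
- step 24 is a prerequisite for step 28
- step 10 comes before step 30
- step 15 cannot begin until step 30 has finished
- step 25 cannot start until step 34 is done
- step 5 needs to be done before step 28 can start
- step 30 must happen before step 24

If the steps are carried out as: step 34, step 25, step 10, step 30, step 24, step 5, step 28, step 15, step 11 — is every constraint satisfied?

The sequence places step 15 ahead of step 11.
Since step 11 is required before step 15, the ordering is invalid.

No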